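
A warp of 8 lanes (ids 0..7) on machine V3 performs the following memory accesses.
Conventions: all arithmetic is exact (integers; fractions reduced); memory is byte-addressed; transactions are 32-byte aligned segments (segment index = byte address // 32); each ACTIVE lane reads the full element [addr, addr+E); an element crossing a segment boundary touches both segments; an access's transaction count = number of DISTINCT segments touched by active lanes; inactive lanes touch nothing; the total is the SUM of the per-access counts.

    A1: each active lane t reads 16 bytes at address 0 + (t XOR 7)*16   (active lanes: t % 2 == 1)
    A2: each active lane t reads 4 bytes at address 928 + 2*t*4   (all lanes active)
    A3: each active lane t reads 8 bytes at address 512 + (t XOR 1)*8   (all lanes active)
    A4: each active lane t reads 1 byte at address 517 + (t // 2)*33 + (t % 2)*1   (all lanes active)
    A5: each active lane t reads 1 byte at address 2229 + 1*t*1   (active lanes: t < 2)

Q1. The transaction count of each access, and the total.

A1: 4 transactions
A2: 2 transactions
A3: 2 transactions
A4: 4 transactions
A5: 1 transaction

Answer: 4,2,2,4,1; total 13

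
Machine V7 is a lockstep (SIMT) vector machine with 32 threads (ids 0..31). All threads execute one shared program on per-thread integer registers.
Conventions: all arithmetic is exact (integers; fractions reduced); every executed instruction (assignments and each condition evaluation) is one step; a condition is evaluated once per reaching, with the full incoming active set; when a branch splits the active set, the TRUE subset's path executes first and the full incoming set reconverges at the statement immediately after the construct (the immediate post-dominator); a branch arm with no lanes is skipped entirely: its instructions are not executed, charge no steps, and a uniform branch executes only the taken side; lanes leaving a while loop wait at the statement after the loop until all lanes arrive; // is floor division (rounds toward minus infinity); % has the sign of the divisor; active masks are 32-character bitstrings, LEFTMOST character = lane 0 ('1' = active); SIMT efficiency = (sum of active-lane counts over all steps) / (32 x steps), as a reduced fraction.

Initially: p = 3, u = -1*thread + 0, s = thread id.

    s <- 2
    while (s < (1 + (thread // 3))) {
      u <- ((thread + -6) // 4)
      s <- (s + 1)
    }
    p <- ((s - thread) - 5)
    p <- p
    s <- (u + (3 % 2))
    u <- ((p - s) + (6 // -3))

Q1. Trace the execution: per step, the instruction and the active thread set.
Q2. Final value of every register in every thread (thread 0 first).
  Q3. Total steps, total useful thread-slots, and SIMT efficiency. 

step 0: s <- 2                       11111111111111111111111111111111
step 1: eval (s < (1 + (thread // 3))) 11111111111111111111111111111111
step 2: u <- ((thread + -6) // 4)    00000011111111111111111111111111
step 3: s <- (s + 1)                 00000011111111111111111111111111
step 4: eval (s < (1 + (thread // 3))) 00000011111111111111111111111111
step 5: u <- ((thread + -6) // 4)    00000000011111111111111111111111
step 6: s <- (s + 1)                 00000000011111111111111111111111
step 7: eval (s < (1 + (thread // 3))) 00000000011111111111111111111111
step 8: u <- ((thread + -6) // 4)    00000000000011111111111111111111
step 9: s <- (s + 1)                 00000000000011111111111111111111
step 10: eval (s < (1 + (thread // 3))) 00000000000011111111111111111111
step 11: u <- ((thread + -6) // 4)    00000000000000011111111111111111
step 12: s <- (s + 1)                 00000000000000011111111111111111
step 13: eval (s < (1 + (thread // 3))) 00000000000000011111111111111111
step 14: u <- ((thread + -6) // 4)    00000000000000000011111111111111
step 15: s <- (s + 1)                 00000000000000000011111111111111
step 16: eval (s < (1 + (thread // 3))) 00000000000000000011111111111111
step 17: u <- ((thread + -6) // 4)    00000000000000000000011111111111
step 18: s <- (s + 1)                 00000000000000000000011111111111
step 19: eval (s < (1 + (thread // 3))) 00000000000000000000011111111111
step 20: u <- ((thread + -6) // 4)    00000000000000000000000011111111
step 21: s <- (s + 1)                 00000000000000000000000011111111
step 22: eval (s < (1 + (thread // 3))) 00000000000000000000000011111111
step 23: u <- ((thread + -6) // 4)    00000000000000000000000000011111
step 24: s <- (s + 1)                 00000000000000000000000000011111
step 25: eval (s < (1 + (thread // 3))) 00000000000000000000000000011111
step 26: u <- ((thread + -6) // 4)    00000000000000000000000000000011
step 27: s <- (s + 1)                 00000000000000000000000000000011
step 28: eval (s < (1 + (thread // 3))) 00000000000000000000000000000011
step 29: p <- ((s - thread) - 5)      11111111111111111111111111111111
step 30: p <- p                       11111111111111111111111111111111
step 31: s <- (u + (3 % 2))           11111111111111111111111111111111
step 32: u <- ((p - s) + (6 // -3))   11111111111111111111111111111111

Answer: 33 steps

p: -3,-4,-5,-6,-7,-8,-8,-9,-10,-10,-11,-12,-12,-13,-14,-14,-15,-16,-16,-17,-18,-18,-19,-20,-20,-21,-22,-22,-23,-24,-24,-25
u: -6,-6,-6,-6,-6,-6,-11,-12,-13,-13,-15,-16,-16,-17,-19,-19,-20,-21,-22,-23,-24,-24,-26,-27,-27,-28,-30,-30,-31,-32,-33,-34
s: 1,0,-1,-2,-3,-4,1,1,1,1,2,2,2,2,3,3,3,3,4,4,4,4,5,5,5,5,6,6,6,6,7,7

steps = 33; useful = 570; efficiency = 570/1056 = 95/176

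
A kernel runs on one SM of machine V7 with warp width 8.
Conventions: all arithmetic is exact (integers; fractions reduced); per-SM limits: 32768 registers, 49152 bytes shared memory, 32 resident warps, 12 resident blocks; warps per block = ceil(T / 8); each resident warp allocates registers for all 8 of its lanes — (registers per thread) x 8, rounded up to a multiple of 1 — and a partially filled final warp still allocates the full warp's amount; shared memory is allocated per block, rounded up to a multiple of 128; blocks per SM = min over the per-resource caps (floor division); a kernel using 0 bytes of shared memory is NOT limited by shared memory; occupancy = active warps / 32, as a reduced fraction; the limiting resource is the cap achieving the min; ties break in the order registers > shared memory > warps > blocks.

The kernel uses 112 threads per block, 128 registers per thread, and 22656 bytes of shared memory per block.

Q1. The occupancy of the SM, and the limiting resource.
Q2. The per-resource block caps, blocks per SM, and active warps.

Answer: occupancy 7/8, limited by registers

registers: 2 blocks
shared memory: 2 blocks
warps: 2 blocks
blocks: 12 blocks

Answer: 2 blocks, 28 active warps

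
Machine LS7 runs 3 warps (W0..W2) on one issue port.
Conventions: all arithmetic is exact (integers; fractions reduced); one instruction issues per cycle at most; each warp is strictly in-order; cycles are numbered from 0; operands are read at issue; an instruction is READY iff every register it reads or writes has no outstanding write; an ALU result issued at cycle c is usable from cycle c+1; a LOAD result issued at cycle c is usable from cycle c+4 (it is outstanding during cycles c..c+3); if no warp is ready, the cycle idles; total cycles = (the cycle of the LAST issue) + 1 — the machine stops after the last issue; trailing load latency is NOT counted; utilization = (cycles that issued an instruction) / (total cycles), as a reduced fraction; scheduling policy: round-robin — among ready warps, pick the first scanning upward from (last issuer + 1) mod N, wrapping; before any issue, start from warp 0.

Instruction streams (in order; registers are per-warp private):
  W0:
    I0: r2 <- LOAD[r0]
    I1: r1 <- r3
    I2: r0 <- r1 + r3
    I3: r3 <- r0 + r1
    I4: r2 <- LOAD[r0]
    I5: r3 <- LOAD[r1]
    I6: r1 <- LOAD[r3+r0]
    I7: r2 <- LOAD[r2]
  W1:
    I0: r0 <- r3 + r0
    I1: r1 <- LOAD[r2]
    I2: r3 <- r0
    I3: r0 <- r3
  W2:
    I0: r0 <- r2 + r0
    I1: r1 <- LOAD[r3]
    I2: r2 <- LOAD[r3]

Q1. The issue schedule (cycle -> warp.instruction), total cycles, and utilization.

cycle 0: W0.I0
cycle 1: W1.I0
cycle 2: W2.I0
cycle 3: W0.I1
cycle 4: W1.I1
cycle 5: W2.I1
cycle 6: W0.I2
cycle 7: W1.I2
cycle 8: W2.I2
cycle 9: W0.I3
cycle 10: W1.I3
cycle 11: W0.I4
cycle 12: W0.I5
cycle 13: idle
cycle 14: idle
cycle 15: idle
cycle 16: W0.I6
cycle 17: W0.I7

Answer: 18 cycles, utilization 5/6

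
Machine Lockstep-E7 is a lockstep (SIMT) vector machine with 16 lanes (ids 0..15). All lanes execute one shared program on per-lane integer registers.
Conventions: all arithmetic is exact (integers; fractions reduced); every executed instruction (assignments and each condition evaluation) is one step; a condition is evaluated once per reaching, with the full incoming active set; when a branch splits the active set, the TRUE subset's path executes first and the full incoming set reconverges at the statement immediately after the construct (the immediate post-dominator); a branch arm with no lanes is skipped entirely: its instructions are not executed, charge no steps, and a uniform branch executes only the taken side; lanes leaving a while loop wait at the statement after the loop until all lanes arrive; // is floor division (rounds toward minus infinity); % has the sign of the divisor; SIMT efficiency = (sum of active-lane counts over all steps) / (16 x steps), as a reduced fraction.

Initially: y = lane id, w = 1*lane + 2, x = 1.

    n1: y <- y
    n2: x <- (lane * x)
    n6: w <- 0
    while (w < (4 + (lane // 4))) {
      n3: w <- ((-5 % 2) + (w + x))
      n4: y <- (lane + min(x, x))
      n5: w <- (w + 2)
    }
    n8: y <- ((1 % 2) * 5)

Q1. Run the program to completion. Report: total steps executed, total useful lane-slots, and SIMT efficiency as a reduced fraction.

Answer: 13 steps, 148 useful, 37/52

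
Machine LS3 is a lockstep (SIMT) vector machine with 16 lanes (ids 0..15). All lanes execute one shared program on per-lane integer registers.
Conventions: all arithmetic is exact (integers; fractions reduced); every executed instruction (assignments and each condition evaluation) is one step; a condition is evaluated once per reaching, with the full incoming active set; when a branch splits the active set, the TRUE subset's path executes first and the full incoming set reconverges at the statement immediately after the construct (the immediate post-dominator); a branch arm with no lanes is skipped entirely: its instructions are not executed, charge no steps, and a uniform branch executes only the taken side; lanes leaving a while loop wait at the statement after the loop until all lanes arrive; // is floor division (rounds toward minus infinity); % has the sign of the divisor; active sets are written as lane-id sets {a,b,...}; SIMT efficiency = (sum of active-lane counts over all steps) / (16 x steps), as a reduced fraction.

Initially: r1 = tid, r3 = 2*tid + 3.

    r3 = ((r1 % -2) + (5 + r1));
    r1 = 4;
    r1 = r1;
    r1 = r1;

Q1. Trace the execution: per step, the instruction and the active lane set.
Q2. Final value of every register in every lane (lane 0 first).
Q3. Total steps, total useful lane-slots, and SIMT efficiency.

step 0: r3 <- ((r1 % -2) + (5 + r1)) {0,1,2,3,4,5,6,7,8,9,10,11,12,13,14,15}
step 1: r1 <- 4                      {0,1,2,3,4,5,6,7,8,9,10,11,12,13,14,15}
step 2: r1 <- r1                     {0,1,2,3,4,5,6,7,8,9,10,11,12,13,14,15}
step 3: r1 <- r1                     {0,1,2,3,4,5,6,7,8,9,10,11,12,13,14,15}

Answer: 4 steps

r1: 4,4,4,4,4,4,4,4,4,4,4,4,4,4,4,4
r3: 5,5,7,7,9,9,11,11,13,13,15,15,17,17,19,19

steps = 4; useful = 64; efficiency = 64/64 = 1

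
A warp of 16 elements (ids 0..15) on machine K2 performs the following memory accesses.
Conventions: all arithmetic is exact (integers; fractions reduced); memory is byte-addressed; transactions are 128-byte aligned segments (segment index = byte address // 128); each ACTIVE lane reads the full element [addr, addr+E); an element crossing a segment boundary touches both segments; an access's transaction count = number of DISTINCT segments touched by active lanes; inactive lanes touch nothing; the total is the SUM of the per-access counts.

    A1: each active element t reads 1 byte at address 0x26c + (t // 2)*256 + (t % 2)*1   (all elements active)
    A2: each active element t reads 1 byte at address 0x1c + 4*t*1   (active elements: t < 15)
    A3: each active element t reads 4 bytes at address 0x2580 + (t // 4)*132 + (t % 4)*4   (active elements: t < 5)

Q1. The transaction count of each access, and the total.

A1: 8 transactions
A2: 1 transaction
A3: 2 transactions

Answer: 8,1,2; total 11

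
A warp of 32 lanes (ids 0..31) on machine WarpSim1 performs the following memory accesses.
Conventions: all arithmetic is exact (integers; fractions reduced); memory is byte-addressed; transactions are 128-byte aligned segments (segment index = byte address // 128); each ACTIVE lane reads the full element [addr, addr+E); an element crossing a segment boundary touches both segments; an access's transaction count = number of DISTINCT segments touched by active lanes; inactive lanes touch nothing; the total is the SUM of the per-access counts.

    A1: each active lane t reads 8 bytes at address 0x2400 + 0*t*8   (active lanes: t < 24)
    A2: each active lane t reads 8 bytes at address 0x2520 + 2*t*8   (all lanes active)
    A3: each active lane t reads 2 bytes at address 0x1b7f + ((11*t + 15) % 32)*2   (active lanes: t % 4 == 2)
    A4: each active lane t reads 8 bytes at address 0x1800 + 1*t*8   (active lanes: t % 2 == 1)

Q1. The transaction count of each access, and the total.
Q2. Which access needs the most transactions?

A1: 1 transaction
A2: 5 transactions
A3: 1 transaction
A4: 2 transactions

Answer: 1,5,1,2; total 9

Answer: A2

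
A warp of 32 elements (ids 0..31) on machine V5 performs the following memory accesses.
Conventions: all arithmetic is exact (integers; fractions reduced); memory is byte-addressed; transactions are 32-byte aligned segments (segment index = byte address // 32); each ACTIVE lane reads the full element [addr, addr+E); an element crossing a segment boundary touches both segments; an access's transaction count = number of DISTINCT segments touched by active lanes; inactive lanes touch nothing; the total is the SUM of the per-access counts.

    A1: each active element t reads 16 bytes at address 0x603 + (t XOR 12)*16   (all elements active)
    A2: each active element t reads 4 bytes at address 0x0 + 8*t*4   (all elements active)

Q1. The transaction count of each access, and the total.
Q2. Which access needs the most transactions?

A1: 17 transactions
A2: 32 transactions

Answer: 17,32; total 49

Answer: A2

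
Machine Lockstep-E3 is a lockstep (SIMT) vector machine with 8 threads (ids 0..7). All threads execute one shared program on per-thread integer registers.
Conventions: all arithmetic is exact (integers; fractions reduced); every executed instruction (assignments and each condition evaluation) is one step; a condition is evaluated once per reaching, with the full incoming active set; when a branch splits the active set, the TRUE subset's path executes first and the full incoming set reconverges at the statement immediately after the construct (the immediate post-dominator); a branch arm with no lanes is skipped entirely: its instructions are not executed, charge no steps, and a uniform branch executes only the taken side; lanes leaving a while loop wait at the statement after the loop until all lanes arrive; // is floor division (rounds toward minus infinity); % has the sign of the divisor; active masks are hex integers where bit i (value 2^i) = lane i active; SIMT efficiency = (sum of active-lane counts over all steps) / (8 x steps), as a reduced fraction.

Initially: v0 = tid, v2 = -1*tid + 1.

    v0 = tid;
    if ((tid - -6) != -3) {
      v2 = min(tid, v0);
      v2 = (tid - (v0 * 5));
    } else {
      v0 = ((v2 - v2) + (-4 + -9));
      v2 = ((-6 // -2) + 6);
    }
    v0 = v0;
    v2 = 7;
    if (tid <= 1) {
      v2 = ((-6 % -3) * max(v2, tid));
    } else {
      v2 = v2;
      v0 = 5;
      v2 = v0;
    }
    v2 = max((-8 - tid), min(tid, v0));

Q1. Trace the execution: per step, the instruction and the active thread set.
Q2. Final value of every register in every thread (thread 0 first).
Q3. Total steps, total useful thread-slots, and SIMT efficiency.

step 0: v0 <- tid                    0xff
step 1: eval ((tid - -6) != -3)      0xff
step 2: v2 <- min(tid, v0)           0xff
step 3: v2 <- (tid - (v0 * 5))       0xff
step 4: v0 <- v0                     0xff
step 5: v2 <- 7                      0xff
step 6: eval (tid <= 1)              0xff
step 7: v2 <- ((-6 % -3) * max(v2, tid)) 0x03
step 8: v2 <- v2                     0xfc
step 9: v0 <- 5                      0xfc
step 10: v2 <- v0                     0xfc
step 11: v2 <- max((-8 - tid), min(tid, v0)) 0xff

Answer: 12 steps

v0: 0,1,5,5,5,5,5,5
v2: 0,1,2,3,4,5,5,5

steps = 12; useful = 84; efficiency = 84/96 = 7/8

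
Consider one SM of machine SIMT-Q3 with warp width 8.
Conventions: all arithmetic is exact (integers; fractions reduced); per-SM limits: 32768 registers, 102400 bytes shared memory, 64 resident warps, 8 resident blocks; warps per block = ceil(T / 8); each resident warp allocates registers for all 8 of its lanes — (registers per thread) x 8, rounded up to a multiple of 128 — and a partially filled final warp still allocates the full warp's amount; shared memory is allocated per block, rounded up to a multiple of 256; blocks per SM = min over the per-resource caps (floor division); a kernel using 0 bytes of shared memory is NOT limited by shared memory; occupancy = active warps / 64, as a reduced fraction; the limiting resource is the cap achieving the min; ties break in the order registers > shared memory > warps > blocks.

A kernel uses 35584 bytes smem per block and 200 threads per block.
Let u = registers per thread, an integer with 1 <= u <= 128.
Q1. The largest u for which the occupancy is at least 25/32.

Answer: u = 80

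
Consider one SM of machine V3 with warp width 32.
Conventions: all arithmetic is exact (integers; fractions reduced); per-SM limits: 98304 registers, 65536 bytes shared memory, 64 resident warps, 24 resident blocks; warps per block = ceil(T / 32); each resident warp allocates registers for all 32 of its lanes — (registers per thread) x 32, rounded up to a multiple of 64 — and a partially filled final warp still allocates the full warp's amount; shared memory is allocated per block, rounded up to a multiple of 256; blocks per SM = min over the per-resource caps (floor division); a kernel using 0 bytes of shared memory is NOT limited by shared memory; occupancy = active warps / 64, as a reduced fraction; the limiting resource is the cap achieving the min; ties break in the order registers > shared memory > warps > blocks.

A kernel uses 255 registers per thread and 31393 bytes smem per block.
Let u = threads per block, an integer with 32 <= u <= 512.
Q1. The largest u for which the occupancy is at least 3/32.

Answer: u = 384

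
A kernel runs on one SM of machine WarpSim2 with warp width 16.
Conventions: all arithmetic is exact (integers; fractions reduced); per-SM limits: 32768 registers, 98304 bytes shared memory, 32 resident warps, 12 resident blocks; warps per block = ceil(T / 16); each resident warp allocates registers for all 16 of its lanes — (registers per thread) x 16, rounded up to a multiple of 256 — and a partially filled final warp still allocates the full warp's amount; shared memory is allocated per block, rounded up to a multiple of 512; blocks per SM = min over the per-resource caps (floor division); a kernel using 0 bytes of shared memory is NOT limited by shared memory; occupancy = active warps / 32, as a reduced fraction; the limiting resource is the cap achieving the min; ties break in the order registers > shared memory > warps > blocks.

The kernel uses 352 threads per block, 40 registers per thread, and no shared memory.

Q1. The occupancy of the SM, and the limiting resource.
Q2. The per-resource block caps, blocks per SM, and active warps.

Answer: occupancy 11/16, limited by registers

registers: 1 block
shared memory: no limit (kernel uses none)
warps: 1 block
blocks: 12 blocks

Answer: 1 block, 22 active warps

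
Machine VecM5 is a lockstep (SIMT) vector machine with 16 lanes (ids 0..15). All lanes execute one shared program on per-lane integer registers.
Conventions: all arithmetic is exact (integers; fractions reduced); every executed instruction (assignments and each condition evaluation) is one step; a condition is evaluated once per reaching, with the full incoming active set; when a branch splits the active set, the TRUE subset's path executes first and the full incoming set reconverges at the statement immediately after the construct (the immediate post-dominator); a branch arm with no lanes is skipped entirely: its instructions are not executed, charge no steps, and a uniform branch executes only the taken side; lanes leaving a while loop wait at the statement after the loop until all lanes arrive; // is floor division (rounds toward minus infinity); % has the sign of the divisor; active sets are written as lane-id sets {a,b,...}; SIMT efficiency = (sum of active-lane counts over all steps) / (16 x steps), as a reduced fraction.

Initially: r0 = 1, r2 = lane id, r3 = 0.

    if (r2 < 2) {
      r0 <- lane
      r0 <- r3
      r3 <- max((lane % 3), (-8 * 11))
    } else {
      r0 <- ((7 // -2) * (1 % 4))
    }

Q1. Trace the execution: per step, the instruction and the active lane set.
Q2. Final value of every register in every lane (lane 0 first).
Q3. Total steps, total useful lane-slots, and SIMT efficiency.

step 0: eval (r2 < 2)                {0,1,2,3,4,5,6,7,8,9,10,11,12,13,14,15}
step 1: r0 <- lane                   {0,1}
step 2: r0 <- r3                     {0,1}
step 3: r3 <- max((lane % 3), (-8 * 11)) {0,1}
step 4: r0 <- ((7 // -2) * (1 % 4))  {2,3,4,5,6,7,8,9,10,11,12,13,14,15}

Answer: 5 steps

r0: 0,0,-4,-4,-4,-4,-4,-4,-4,-4,-4,-4,-4,-4,-4,-4
r2: 0,1,2,3,4,5,6,7,8,9,10,11,12,13,14,15
r3: 0,1,0,0,0,0,0,0,0,0,0,0,0,0,0,0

steps = 5; useful = 36; efficiency = 36/80 = 9/20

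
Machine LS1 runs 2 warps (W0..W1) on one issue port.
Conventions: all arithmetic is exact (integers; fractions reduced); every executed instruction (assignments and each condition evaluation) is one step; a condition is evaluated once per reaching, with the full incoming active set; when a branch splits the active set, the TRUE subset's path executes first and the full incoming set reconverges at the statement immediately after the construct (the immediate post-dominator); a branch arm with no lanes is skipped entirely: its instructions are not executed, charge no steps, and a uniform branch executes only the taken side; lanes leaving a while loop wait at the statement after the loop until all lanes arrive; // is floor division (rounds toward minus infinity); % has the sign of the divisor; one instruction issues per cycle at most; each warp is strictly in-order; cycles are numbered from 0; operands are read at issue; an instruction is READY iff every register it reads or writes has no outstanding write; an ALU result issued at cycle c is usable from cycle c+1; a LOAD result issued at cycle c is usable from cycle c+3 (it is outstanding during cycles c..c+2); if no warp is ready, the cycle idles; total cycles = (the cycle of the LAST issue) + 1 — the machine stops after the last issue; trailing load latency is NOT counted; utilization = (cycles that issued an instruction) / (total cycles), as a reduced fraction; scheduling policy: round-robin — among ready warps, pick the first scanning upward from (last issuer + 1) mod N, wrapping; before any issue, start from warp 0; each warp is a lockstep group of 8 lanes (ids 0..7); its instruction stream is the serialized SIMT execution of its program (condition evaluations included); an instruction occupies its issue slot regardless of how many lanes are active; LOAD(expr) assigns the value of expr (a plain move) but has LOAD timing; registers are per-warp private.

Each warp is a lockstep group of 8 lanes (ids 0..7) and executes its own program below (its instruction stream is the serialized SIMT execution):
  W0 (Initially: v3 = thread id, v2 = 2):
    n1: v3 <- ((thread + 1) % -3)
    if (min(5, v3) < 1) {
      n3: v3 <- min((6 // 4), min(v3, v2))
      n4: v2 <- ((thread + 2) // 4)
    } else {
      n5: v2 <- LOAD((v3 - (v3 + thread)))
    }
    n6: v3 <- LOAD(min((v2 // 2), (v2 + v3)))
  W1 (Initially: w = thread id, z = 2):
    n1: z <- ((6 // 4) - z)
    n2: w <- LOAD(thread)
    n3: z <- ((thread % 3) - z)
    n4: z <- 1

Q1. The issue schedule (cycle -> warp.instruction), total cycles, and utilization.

cycle 0: W0.I0
cycle 1: W1.I0
cycle 2: W0.I1
cycle 3: W1.I1
cycle 4: W0.I2
cycle 5: W1.I2
cycle 6: W0.I3
cycle 7: W1.I3
cycle 8: W0.I4

Answer: 9 cycles, utilization 1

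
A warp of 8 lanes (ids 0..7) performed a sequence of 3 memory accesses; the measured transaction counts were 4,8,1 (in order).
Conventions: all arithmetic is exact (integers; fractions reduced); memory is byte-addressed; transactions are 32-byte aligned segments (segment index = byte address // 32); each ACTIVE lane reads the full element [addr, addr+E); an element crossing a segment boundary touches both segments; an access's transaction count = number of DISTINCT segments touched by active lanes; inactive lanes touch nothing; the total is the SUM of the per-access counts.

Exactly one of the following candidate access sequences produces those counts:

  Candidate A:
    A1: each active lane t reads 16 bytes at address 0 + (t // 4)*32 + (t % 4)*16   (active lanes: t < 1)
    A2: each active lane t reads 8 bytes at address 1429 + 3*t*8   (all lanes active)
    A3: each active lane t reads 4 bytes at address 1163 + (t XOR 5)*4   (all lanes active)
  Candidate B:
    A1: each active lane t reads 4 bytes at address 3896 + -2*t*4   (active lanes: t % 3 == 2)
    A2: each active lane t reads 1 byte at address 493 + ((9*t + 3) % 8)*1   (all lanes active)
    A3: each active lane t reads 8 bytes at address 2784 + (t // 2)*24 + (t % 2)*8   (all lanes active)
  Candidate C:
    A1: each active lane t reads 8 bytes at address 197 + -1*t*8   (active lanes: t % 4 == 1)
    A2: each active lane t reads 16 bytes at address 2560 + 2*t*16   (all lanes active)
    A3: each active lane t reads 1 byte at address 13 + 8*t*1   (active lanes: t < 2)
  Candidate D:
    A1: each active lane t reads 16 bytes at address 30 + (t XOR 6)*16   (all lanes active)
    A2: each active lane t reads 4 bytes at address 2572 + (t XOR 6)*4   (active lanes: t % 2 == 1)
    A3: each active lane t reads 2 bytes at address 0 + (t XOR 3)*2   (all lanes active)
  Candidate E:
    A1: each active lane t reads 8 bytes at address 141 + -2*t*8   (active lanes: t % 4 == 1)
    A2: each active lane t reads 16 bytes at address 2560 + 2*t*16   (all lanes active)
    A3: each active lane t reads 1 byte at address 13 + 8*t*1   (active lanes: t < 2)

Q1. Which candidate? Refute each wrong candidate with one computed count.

A: A1 gives 1 transaction, not 4
B: A1 gives 2 transactions, not 4
C: A1 gives 3 transactions, not 4
D: A1 gives 5 transactions, not 4
E: all counts match (4,8,1)

Answer: E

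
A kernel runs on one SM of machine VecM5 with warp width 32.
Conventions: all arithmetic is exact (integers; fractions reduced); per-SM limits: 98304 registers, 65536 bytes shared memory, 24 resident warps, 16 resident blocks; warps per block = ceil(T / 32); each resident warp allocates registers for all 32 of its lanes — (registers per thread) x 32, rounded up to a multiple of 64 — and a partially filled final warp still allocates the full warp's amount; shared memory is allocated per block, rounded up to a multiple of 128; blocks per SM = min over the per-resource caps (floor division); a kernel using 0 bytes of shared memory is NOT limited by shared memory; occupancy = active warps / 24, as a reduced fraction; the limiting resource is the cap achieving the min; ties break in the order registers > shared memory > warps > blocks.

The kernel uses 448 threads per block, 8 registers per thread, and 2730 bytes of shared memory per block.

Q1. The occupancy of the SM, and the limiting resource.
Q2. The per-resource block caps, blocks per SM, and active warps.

Answer: occupancy 7/12, limited by warps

registers: 27 blocks
shared memory: 23 blocks
warps: 1 block
blocks: 16 blocks

Answer: 1 block, 14 active warps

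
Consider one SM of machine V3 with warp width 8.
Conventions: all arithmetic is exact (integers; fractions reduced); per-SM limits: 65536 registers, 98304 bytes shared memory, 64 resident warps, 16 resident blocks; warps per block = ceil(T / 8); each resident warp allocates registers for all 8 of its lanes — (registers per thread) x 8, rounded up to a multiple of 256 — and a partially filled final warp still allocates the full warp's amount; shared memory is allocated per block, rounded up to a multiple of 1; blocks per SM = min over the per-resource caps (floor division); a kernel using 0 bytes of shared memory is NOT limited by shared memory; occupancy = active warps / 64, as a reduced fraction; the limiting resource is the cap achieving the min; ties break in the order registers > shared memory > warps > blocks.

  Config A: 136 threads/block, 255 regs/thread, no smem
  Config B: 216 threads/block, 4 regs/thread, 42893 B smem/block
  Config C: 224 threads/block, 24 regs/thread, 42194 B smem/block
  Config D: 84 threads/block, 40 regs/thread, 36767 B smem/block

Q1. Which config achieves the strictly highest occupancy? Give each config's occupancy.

occupancies: A 17/64, B 27/32, C 7/8, D 11/32

Answer: C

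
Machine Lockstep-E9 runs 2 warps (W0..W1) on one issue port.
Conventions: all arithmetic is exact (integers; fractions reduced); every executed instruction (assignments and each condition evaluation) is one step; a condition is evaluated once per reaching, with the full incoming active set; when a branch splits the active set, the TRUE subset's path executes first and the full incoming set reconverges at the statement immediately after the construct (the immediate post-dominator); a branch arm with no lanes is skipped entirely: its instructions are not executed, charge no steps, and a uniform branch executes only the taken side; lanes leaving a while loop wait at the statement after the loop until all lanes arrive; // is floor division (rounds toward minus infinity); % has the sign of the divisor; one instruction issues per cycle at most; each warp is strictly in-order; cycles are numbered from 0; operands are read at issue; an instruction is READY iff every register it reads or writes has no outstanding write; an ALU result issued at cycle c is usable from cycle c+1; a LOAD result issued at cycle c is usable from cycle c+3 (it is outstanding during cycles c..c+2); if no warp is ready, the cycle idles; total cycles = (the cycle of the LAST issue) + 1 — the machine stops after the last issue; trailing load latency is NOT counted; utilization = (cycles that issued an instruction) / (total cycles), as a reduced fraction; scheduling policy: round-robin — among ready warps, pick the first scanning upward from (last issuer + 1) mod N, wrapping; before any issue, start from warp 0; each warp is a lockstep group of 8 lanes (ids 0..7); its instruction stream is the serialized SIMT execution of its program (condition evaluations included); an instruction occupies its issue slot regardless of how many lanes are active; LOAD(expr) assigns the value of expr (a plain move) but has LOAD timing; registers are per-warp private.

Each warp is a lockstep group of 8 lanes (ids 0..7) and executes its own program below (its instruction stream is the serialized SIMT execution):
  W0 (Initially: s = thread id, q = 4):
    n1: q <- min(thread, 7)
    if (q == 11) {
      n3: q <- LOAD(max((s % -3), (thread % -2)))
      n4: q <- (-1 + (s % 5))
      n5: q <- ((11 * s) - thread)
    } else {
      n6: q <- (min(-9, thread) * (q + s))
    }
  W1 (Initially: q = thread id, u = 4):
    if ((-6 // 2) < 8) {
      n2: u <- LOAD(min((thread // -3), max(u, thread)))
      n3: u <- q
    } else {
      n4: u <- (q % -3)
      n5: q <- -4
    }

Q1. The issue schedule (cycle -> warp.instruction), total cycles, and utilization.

cycle 0: W0.I0
cycle 1: W1.I0
cycle 2: W0.I1
cycle 3: W1.I1
cycle 4: W0.I2
cycle 5: idle
cycle 6: W1.I2

Answer: 7 cycles, utilization 6/7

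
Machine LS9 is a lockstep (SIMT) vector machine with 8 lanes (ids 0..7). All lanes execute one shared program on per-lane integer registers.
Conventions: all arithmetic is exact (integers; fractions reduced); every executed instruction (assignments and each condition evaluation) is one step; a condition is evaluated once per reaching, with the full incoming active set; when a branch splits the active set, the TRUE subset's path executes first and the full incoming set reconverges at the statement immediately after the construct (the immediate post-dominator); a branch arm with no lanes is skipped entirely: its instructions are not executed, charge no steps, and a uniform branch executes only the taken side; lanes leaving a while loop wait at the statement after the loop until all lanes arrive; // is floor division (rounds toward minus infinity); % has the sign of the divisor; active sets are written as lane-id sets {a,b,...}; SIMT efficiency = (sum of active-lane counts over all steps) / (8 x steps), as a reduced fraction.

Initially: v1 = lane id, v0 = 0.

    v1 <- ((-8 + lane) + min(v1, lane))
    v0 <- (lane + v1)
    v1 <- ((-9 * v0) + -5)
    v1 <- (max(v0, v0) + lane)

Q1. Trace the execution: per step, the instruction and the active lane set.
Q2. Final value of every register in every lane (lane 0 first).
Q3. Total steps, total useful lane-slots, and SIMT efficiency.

step 0: v1 <- ((-8 + lane) + min(v1, lane)) {0,1,2,3,4,5,6,7}
step 1: v0 <- (lane + v1)            {0,1,2,3,4,5,6,7}
step 2: v1 <- ((-9 * v0) + -5)       {0,1,2,3,4,5,6,7}
step 3: v1 <- (max(v0, v0) + lane)   {0,1,2,3,4,5,6,7}

Answer: 4 steps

v1: -8,-4,0,4,8,12,16,20
v0: -8,-5,-2,1,4,7,10,13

steps = 4; useful = 32; efficiency = 32/32 = 1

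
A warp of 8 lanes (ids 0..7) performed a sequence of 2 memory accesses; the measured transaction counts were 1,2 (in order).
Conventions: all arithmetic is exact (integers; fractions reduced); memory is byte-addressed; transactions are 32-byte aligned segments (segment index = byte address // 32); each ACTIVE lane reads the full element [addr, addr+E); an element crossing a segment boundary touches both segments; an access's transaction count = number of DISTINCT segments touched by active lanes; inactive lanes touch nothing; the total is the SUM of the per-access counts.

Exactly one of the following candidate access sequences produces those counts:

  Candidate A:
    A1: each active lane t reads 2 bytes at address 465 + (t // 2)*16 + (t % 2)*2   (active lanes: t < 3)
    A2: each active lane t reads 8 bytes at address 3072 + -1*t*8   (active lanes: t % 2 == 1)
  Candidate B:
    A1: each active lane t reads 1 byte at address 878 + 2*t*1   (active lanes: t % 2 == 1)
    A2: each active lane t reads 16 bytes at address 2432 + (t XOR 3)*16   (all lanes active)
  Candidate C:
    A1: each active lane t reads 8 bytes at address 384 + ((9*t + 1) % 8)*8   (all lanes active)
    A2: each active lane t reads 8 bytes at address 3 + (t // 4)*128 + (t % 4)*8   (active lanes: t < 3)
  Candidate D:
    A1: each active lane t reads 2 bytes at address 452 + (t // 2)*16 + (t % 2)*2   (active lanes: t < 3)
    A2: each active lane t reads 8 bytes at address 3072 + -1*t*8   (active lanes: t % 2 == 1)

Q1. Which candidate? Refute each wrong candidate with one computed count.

A: A1 gives 2 transactions, not 1
B: A2 gives 4 transactions, not 2
C: A1 gives 2 transactions, not 1
D: all counts match (1,2)

Answer: D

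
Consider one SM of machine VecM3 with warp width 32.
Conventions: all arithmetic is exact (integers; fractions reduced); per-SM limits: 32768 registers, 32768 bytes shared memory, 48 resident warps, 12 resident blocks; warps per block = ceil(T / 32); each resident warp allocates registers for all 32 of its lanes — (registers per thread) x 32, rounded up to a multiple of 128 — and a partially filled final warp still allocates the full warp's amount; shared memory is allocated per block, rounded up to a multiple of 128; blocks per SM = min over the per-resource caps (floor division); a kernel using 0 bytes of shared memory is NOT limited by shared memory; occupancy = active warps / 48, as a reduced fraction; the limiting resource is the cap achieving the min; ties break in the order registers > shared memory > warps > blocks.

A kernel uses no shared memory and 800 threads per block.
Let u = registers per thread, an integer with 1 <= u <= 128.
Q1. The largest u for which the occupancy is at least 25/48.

Answer: u = 40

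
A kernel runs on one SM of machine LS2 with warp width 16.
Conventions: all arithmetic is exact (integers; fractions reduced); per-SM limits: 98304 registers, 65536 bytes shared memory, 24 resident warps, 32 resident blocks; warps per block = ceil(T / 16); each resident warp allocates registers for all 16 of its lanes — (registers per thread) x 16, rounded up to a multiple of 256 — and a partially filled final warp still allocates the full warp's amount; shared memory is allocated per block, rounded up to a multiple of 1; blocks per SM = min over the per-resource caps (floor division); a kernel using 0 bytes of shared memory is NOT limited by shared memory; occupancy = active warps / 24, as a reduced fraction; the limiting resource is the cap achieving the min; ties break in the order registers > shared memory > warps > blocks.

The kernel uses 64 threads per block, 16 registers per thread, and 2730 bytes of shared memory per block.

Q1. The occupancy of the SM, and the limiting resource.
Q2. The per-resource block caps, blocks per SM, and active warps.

Answer: occupancy 1, limited by warps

registers: 96 blocks
shared memory: 24 blocks
warps: 6 blocks
blocks: 32 blocks

Answer: 6 blocks, 24 active warps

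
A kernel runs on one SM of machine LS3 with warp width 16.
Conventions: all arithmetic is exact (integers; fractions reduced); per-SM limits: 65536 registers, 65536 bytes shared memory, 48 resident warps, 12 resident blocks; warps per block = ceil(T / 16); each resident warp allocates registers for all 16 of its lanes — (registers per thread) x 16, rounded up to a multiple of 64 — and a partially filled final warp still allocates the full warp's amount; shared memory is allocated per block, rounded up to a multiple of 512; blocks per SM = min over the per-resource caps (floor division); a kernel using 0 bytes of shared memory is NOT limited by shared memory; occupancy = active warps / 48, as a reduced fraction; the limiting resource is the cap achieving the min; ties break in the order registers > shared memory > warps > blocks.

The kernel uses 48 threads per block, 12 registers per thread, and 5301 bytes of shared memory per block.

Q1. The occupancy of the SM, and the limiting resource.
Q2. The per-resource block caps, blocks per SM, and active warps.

Answer: occupancy 11/16, limited by shared memory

registers: 113 blocks
shared memory: 11 blocks
warps: 16 blocks
blocks: 12 blocks

Answer: 11 blocks, 33 active warps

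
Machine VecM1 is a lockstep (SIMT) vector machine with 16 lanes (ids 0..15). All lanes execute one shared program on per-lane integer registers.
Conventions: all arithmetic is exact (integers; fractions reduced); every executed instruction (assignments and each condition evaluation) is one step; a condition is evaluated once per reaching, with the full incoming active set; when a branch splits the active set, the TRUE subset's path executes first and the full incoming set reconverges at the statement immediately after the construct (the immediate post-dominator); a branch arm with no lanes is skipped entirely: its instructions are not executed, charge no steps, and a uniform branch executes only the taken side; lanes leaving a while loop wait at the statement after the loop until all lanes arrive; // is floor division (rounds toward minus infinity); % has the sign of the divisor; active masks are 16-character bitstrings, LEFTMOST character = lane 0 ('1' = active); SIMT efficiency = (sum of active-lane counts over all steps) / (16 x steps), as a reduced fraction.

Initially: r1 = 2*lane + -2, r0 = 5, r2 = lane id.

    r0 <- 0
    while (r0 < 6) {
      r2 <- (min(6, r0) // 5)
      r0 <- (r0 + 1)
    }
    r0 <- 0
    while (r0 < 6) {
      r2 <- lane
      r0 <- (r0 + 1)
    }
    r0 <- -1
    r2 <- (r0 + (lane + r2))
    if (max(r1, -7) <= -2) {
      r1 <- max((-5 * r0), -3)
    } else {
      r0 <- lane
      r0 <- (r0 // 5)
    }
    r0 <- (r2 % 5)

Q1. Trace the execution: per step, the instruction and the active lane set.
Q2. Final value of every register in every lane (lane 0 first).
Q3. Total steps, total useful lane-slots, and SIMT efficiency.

step 0: r0 <- 0                      1111111111111111
step 1: eval (r0 < 6)                1111111111111111
step 2: r2 <- (min(6, r0) // 5)      1111111111111111
step 3: r0 <- (r0 + 1)               1111111111111111
step 4: eval (r0 < 6)                1111111111111111
step 5: r2 <- (min(6, r0) // 5)      1111111111111111
step 6: r0 <- (r0 + 1)               1111111111111111
step 7: eval (r0 < 6)                1111111111111111
step 8: r2 <- (min(6, r0) // 5)      1111111111111111
step 9: r0 <- (r0 + 1)               1111111111111111
step 10: eval (r0 < 6)                1111111111111111
step 11: r2 <- (min(6, r0) // 5)      1111111111111111
step 12: r0 <- (r0 + 1)               1111111111111111
step 13: eval (r0 < 6)                1111111111111111
step 14: r2 <- (min(6, r0) // 5)      1111111111111111
step 15: r0 <- (r0 + 1)               1111111111111111
step 16: eval (r0 < 6)                1111111111111111
step 17: r2 <- (min(6, r0) // 5)      1111111111111111
step 18: r0 <- (r0 + 1)               1111111111111111
step 19: eval (r0 < 6)                1111111111111111
step 20: r0 <- 0                      1111111111111111
step 21: eval (r0 < 6)                1111111111111111
step 22: r2 <- lane                   1111111111111111
step 23: r0 <- (r0 + 1)               1111111111111111
step 24: eval (r0 < 6)                1111111111111111
step 25: r2 <- lane                   1111111111111111
step 26: r0 <- (r0 + 1)               1111111111111111
step 27: eval (r0 < 6)                1111111111111111
step 28: r2 <- lane                   1111111111111111
step 29: r0 <- (r0 + 1)               1111111111111111
step 30: eval (r0 < 6)                1111111111111111
step 31: r2 <- lane                   1111111111111111
step 32: r0 <- (r0 + 1)               1111111111111111
step 33: eval (r0 < 6)                1111111111111111
step 34: r2 <- lane                   1111111111111111
step 35: r0 <- (r0 + 1)               1111111111111111
step 36: eval (r0 < 6)                1111111111111111
step 37: r2 <- lane                   1111111111111111
step 38: r0 <- (r0 + 1)               1111111111111111
step 39: eval (r0 < 6)                1111111111111111
step 40: r0 <- -1                     1111111111111111
step 41: r2 <- (r0 + (lane + r2))     1111111111111111
step 42: eval (max(r1, -7) <= -2)     1111111111111111
step 43: r1 <- max((-5 * r0), -3)     1000000000000000
step 44: r0 <- lane                   0111111111111111
step 45: r0 <- (r0 // 5)              0111111111111111
step 46: r0 <- (r2 % 5)               1111111111111111

Answer: 47 steps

r1: 5,0,2,4,6,8,10,12,14,16,18,20,22,24,26,28
r0: 4,1,3,0,2,4,1,3,0,2,4,1,3,0,2,4
r2: -1,1,3,5,7,9,11,13,15,17,19,21,23,25,27,29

steps = 47; useful = 735; efficiency = 735/752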